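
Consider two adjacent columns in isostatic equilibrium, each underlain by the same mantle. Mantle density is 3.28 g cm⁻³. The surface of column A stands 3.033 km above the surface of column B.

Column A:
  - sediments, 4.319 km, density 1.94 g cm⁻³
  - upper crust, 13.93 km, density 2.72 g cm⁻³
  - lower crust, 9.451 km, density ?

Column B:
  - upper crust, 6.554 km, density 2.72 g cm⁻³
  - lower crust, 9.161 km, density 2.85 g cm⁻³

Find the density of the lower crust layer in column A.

2.86 g cm⁻³

Take the compensation level at the base of the deeper column (depth z_c below the surface of column A) and equate Σ ρ_i t_i down to z_c; mantle fills any gap and the z_c terms cancel.
Column A: 4.319×1.94 + 13.93×2.72 + 9.451×ρ + (z_c − 27.7)×3.28
Column B: 3.033×0 + 6.554×2.72 + 9.161×2.85 + (z_c − 3.033 − 15.715)×3.28
The z_c×3.28 term appears on both sides and cancels. Collect the known terms of each column as K = Σ(ρt)_known − 3.28 × (depth of known layers): K_A = 46.26846 − 3.28×27.7 = −44.58754; K_B = 43.93573 − 3.28×(3.033 + 15.715) = −17.55771.
Balance: K_A + 9.451×ρ = K_B, so ρ = (K_B − K_A)/9.451 = 27.0298/9.451 = 2.86 g cm⁻³.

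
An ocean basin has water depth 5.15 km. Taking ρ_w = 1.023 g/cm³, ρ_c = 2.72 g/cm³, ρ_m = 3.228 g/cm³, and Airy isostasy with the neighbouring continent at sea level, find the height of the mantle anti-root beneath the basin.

In Airy isostatic equilibrium: replacing crust with seawater at the top is compensated by replacing crust with mantle at the base: d (ρ_c − ρ_w) = a (ρ_m − ρ_c).
a = d (ρ_c − ρ_w)/(ρ_m − ρ_c) = 5.15 km × 1.697/0.508 = 17.2 km.

17.2 km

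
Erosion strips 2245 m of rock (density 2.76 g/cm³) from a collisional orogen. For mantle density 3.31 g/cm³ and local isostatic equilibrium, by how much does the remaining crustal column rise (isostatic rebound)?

Unloading: uplift u = e ρ_c/ρ_m = 2245 m × 2.76/3.31 = 1870 m.

1870 m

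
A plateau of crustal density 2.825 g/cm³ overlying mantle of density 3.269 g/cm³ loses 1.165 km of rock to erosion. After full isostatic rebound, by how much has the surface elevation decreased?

0.158 km

Rebound u = e ρ_c/ρ_m = 1.165 km × 2.825/3.269 = 1.007 km.
Net surface drop = e − u = 1.165 km − 1.007 km = e (ρ_m − ρ_c)/ρ_m = 0.158 km.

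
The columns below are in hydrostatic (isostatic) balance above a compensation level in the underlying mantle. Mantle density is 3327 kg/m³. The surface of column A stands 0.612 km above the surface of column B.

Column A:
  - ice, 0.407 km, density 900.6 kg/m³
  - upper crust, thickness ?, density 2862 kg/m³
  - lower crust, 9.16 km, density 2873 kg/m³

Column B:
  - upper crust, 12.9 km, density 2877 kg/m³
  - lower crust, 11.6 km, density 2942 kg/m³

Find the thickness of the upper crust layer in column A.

15.4 km

Take the compensation level at the base of the deeper column (depth z_c below the surface of column A) and equate Σ ρ_i t_i down to z_c; mantle fills any gap and the z_c terms cancel.
Column A: 0.407×900.6 + x×2862 + 9.16×2873 + (z_c − 9.567 − x)×3327
Column B: 0.612×0 + 12.9×2877 + 11.6×2942 + (z_c − 0.612 − 24.5)×3327
The z_c×3327 term appears on both sides and cancels. Collect the known terms of each column as K = Σ(ρt)_known − 3327 × (depth of known layers): K_A = 26683.2242 − 3327×9.567 = −5146.1848; K_B = 71240.5 − 3327×(0.612 + 24.5) = −12307.124.
Balance: K_A − x×(3327 − 2862) = K_B, so x = (K_A − K_B)/(3327 − 2862) = 7160.94/465 = 15.4 km.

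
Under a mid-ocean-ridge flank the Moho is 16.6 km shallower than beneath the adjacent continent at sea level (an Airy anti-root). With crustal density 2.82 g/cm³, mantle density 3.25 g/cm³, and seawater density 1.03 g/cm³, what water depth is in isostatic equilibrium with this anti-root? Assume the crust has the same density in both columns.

3.99 km

Replacing a thickness d of crust by seawater at the top must be balanced by replacing crust with mantle at the base: d (ρ_c − ρ_w) = a (ρ_m − ρ_c).
d = a (ρ_m − ρ_c)/(ρ_c − ρ_w) = 16.6 km × 0.43/1.79 = 3.99 km.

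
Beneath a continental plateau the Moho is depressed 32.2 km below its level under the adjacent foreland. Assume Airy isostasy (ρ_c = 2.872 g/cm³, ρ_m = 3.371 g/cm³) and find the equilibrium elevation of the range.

Balancing pressure at the compensation depth: ρ_c h = (ρ_m − ρ_c) r.
h = r (ρ_m − ρ_c) / ρ_c = 32.2 km × (3.371 − 2.872) / 2.872 = 5.59 km.

5.59 km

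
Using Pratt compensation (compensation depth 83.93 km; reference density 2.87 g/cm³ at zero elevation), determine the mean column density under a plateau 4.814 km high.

Pratt balance: ρ_ref D = ρ (D + h).
ρ = ρ_ref D/(D + h) = 2.87 × 83.93 km/(83.93 km + 4.814 km) = 2.71 g/cm³.

2.71 g/cm³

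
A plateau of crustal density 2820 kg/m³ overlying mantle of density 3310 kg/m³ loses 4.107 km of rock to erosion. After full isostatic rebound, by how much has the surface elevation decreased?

0.608 km

Rebound u = e ρ_c/ρ_m = 4.107 km × 2820/3310 = 3.499 km.
Net surface drop = e − u = 4.107 km − 3.499 km = e (ρ_m − ρ_c)/ρ_m = 0.608 km.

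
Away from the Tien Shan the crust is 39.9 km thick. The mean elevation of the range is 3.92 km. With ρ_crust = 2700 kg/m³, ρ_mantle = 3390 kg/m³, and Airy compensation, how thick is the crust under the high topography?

59.2 km

Root depth r = h ρ_c / (ρ_m − ρ_c) = 3.92 km × 2700 / 690 = 15.34 km.
Total thickness = T + h + r = 39.9 km + 3.92 km + 15.34 km = 59.2 km.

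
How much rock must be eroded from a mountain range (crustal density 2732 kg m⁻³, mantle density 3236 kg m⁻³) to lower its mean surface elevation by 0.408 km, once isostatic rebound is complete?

Net drop Δ = e − u = e − e ρ_c/ρ_m = e (ρ_m − ρ_c)/ρ_m.
e = Δ ρ_m/(ρ_m − ρ_c) = 0.408 km × 3236/504 = 2.62 km.

2.62 km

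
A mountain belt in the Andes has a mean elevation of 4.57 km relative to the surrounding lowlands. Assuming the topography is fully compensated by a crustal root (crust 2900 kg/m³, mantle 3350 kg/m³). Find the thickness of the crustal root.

Balancing pressure at the compensation depth: the weight of the topography is balanced by the buoyancy of the root, ρ_c h = (ρ_m − ρ_c) r.
r = h · ρ_c / (ρ_m − ρ_c) = 4.57 km × 2900 / (3350 − 2900) = 29.5 km.

29.5 km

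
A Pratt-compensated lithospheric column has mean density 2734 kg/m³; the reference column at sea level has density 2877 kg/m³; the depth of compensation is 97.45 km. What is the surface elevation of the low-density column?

5.1 km

ρ_ref D = ρ (D + h) → h = D (ρ_ref − ρ)/ρ.
h = 97.45 km × (2877 − 2734)/2734 = 5.1 km.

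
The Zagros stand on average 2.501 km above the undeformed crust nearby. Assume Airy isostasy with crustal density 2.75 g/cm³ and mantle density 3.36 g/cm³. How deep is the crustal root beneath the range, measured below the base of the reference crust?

11.3 km

Balancing pressure at the compensation depth: the weight of the topography is balanced by the buoyancy of the root, ρ_c h = (ρ_m − ρ_c) r.
r = h · ρ_c / (ρ_m − ρ_c) = 2.501 km × 2.75 / (3.36 − 2.75) = 11.3 km.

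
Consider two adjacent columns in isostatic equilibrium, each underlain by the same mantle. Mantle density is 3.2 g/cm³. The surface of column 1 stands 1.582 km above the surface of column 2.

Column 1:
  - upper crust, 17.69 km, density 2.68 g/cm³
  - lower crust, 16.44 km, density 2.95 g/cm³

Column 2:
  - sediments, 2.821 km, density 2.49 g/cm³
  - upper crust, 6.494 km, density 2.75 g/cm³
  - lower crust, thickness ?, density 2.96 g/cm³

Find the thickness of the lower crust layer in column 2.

Take the compensation level at the base of the deeper column (depth z_c below the surface of column 1) and equate Σ ρ_i t_i down to z_c; mantle fills any gap and the z_c terms cancel.
Column 1: 17.69×2.68 + 16.44×2.95 + (z_c − 34.13)×3.2
Column 2: 1.582×0 + 2.821×2.49 + 6.494×2.75 + x×2.96 + (z_c − 1.582 − 9.315 − x)×3.2
The z_c×3.2 term appears on both sides and cancels. Collect the known terms of each column as K = Σ(ρt)_known − 3.2 × (depth of known layers): K_1 = 95.9072 − 3.2×34.13 = −13.3088; K_2 = 24.88279 − 3.2×(1.582 + 9.315) = −9.98761.
Balance: K_1 = K_2 − x×(3.2 − 2.96), so x = (K_2 − K_1)/(3.2 − 2.96) = 3.32119/0.24 = 13.8 km.

13.8 km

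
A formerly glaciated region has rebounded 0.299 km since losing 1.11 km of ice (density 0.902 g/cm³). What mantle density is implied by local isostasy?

ρ_m = ρ_ice t / u = 0.902 × 1.11 km/0.299 km = 3.35 g/cm³.

3.35 g/cm³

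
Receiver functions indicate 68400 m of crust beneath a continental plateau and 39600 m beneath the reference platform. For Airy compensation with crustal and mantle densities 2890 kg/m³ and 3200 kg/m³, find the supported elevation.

Excess crust Δ = 68400 m − 39600 m = 28800 m, split between elevation h and root r with h + r = Δ.
Airy balance ρ_c h = (ρ_m − ρ_c) r gives r = h ρ_c/(ρ_m − ρ_c), so h (1 + ρ_c/(ρ_m − ρ_c)) = Δ, i.e. h = Δ (ρ_m − ρ_c)/ρ_m.
h = 28800 m × 310/3200 = 2790 m.

2790 m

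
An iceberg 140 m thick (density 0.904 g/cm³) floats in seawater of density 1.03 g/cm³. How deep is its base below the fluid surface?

123 m

Draft d = t ρ_obj/ρ_fluid = 140 m × 0.904/1.03 = 123 m.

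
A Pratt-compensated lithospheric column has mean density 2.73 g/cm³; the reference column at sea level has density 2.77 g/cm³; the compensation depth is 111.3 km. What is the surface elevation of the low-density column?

1.63 km

ρ_ref D = ρ (D + h) → h = D (ρ_ref − ρ)/ρ.
h = 111.3 km × (2.77 − 2.73)/2.73 = 1.63 km.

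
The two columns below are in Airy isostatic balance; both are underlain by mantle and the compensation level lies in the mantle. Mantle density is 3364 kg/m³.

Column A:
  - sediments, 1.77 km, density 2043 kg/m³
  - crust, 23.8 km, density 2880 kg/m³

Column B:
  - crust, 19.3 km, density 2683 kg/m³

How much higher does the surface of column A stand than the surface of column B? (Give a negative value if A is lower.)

For any compensation level in the mantle, the mantle terms cancel and isostasy reduces to e = (Σt_A − Σt_B) − (Σ(ρt)_A − Σ(ρt)_B) / ρ_m.
Σt_A = 25.57 km; Σt_B = 19.3 km; Σ(ρt)_A = 72160.11; Σ(ρt)_B = 51781.9 (in km·kg/m³).
e = (25.57 − 19.3) − (72160.11 − 51781.9) / 3364 = 0.212 km.

0.212 km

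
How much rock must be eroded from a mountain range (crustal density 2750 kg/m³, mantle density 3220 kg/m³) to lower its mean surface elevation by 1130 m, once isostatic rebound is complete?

Net drop Δ = e − u = e − e ρ_c/ρ_m = e (ρ_m − ρ_c)/ρ_m.
e = Δ ρ_m/(ρ_m − ρ_c) = 1130 m × 3220/470 = 7740 m.

7740 m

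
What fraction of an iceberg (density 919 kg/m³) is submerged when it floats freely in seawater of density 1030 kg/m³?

89.2%

Submerged fraction = ρ_obj/ρ_fluid = 919/1030 = 89.2%.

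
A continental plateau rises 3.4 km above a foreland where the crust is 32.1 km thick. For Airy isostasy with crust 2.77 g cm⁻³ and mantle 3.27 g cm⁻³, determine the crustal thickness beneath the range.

Root depth r = h ρ_c / (ρ_m − ρ_c) = 3.4 km × 2.77 / 0.5 = 18.84 km.
Total thickness = T + h + r = 32.1 km + 3.4 km + 18.84 km = 54.3 km.

54.3 km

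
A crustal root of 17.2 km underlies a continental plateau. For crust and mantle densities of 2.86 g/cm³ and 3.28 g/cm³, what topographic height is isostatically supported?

Isostatic balance requires: ρ_c h = (ρ_m − ρ_c) r.
h = r (ρ_m − ρ_c) / ρ_c = 17.2 km × (3.28 − 2.86) / 2.86 = 2.53 km.

2.53 km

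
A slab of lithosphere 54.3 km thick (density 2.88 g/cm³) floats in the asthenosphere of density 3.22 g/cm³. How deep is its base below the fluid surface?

Draft d = t ρ_obj/ρ_fluid = 54.3 km × 2.88/3.22 = 48.6 km.

48.6 km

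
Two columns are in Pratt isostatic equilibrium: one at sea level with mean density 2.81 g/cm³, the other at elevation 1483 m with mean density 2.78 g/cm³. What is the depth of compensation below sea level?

137000 m

ρ_ref D = ρ (D + h) → D (ρ_ref − ρ) = ρ h.
D = ρ h/(ρ_ref − ρ) = 2.78 × 1483 m/(2.81 − 2.78) = 137000 m.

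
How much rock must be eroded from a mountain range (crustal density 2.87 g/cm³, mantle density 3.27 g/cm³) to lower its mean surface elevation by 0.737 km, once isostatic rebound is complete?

Net drop Δ = e − u = e − e ρ_c/ρ_m = e (ρ_m − ρ_c)/ρ_m.
e = Δ ρ_m/(ρ_m − ρ_c) = 0.737 km × 3.27/0.4 = 6.02 km.

6.02 km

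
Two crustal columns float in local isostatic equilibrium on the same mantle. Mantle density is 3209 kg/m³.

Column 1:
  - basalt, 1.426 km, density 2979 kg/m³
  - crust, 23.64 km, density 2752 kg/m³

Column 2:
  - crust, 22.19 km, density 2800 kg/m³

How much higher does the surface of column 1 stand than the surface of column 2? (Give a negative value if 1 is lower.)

0.641 km

For any compensation level in the mantle, the mantle terms cancel and isostasy reduces to e = (Σt_1 − Σt_2) − (Σ(ρt)_1 − Σ(ρt)_2) / ρ_m.
Σt_1 = 25.066 km; Σt_2 = 22.19 km; Σ(ρt)_1 = 69305.334; Σ(ρt)_2 = 62132 (in km·kg/m³).
e = (25.066 − 22.19) − (69305.334 − 62132) / 3209 = 0.641 km.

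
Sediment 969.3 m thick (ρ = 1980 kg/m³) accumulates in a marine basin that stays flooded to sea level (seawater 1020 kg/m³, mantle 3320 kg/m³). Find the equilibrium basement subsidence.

405 m

Submarine loading: the sediment displaces seawater, and the subsidence is in turn flooded, so s (ρ_m − ρ_w) = t (ρ_sed − ρ_w).
s = 969.3 m × (1980 − 1020) / (3320 − 1020) = 405 m.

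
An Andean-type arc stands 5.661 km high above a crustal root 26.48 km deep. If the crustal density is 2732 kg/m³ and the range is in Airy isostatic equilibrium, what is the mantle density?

3320 kg/m³

Airy balance: ρ_c h = (ρ_m − ρ_c) r → ρ_m = ρ_c (1 + h/r).
ρ_m = 2732 × (1 + 5.661 km/26.48 km) = 3320 kg/m³.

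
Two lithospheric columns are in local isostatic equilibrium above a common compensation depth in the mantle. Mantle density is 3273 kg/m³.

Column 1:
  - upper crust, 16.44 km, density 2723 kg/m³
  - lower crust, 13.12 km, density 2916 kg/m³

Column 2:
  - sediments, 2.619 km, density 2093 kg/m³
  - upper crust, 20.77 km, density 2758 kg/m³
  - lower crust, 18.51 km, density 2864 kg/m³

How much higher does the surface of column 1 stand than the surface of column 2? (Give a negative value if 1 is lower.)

−2.33 km

For any compensation level in the mantle, the mantle terms cancel and isostasy reduces to e = (Σt_1 − Σt_2) − (Σ(ρt)_1 − Σ(ρt)_2) / ρ_m.
Σt_1 = 29.56 km; Σt_2 = 41.899 km; Σ(ρt)_1 = 83024.04; Σ(ρt)_2 = 115777.867 (in km·kg/m³).
e = (29.56 − 41.899) − (83024.04 − 115777.867) / 3273 = −2.33 km.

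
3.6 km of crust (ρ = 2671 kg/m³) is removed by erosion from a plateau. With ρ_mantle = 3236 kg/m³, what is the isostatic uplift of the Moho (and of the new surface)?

Unloading: uplift u = e ρ_c/ρ_m = 3.6 km × 2671/3236 = 2.97 km.

2.97 km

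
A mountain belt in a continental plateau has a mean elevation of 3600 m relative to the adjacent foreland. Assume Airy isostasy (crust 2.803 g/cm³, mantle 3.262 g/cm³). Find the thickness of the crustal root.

In Airy isostatic equilibrium: the weight of the topography is balanced by the buoyancy of the root, ρ_c h = (ρ_m − ρ_c) r.
r = h · ρ_c / (ρ_m − ρ_c) = 3600 m × 2.803 / (3.262 − 2.803) = 22000 m.

22000 m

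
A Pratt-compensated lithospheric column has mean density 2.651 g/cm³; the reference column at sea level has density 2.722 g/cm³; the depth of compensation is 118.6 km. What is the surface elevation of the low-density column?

ρ_ref D = ρ (D + h) → h = D (ρ_ref − ρ)/ρ.
h = 118.6 km × (2.722 − 2.651)/2.651 = 3.18 km.

3.18 km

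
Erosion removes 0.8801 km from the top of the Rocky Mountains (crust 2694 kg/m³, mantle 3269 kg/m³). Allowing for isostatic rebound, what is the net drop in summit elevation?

Rebound u = e ρ_c/ρ_m = 0.8801 km × 2694/3269 = 0.7253 km.
Net surface drop = e − u = 0.8801 km − 0.7253 km = e (ρ_m − ρ_c)/ρ_m = 0.155 km.

0.155 km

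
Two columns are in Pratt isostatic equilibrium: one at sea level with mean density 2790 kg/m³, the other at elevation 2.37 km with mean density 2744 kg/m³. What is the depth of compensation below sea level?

ρ_ref D = ρ (D + h) → D (ρ_ref − ρ) = ρ h.
D = ρ h/(ρ_ref − ρ) = 2744 × 2.37 km/(2790 − 2744) = 141 km.

141 km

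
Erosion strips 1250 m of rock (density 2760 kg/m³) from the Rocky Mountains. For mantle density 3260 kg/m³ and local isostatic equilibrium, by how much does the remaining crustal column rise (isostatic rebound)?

Unloading: uplift u = e ρ_c/ρ_m = 1250 m × 2760/3260 = 1060 m.

1060 m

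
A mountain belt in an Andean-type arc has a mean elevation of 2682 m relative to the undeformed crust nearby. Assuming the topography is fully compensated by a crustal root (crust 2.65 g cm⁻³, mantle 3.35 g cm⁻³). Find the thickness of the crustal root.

10200 m

Isostatic balance requires: the weight of the topography is balanced by the buoyancy of the root, ρ_c h = (ρ_m − ρ_c) r.
r = h · ρ_c / (ρ_m − ρ_c) = 2682 m × 2.65 / (3.35 − 2.65) = 10200 m.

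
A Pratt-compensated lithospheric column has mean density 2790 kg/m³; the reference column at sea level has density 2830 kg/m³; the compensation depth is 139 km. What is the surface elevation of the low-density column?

1.99 km

ρ_ref D = ρ (D + h) → h = D (ρ_ref − ρ)/ρ.
h = 139 km × (2830 − 2790)/2790 = 1.99 km.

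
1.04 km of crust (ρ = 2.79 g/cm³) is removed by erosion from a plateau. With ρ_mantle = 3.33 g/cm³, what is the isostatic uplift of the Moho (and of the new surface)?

Unloading: uplift u = e ρ_c/ρ_m = 1.04 km × 2.79/3.33 = 0.871 km.

0.871 km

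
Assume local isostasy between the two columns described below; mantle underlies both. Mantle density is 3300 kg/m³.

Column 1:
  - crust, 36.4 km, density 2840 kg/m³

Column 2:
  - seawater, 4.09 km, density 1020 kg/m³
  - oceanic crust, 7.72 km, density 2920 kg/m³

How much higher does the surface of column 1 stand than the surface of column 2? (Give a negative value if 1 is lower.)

1.36 km

For any compensation level in the mantle, the mantle terms cancel and isostasy reduces to e = (Σt_1 − Σt_2) − (Σ(ρt)_1 − Σ(ρt)_2) / ρ_m.
Σt_1 = 36.4 km; Σt_2 = 11.81 km; Σ(ρt)_1 = 103376; Σ(ρt)_2 = 26714.2 (in km·kg/m³).
e = (36.4 − 11.81) − (103376 − 26714.2) / 3300 = 1.36 km.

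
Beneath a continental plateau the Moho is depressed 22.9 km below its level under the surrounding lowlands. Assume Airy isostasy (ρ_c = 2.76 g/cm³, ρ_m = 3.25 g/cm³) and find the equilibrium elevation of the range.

Balancing pressure at the compensation depth: ρ_c h = (ρ_m − ρ_c) r.
h = r (ρ_m − ρ_c) / ρ_c = 22.9 km × (3.25 − 2.76) / 2.76 = 4.07 km.

4.07 km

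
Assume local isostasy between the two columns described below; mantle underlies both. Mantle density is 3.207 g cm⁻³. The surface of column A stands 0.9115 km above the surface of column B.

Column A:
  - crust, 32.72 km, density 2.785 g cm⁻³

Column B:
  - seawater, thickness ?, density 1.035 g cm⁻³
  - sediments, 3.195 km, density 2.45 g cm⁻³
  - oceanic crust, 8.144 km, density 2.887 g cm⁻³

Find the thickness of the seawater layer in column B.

Take the compensation level at the base of the deeper column (depth z_c below the surface of column A) and equate Σ ρ_i t_i down to z_c; mantle fills any gap and the z_c terms cancel.
Column A: 32.72×2.785 + (z_c − 32.72)×3.207
Column B: 0.9115×0 + x×1.035 + 3.195×2.45 + 8.144×2.887 + (z_c − 0.9115 − 11.339 − x)×3.207
The z_c×3.207 term appears on both sides and cancels. Collect the known terms of each column as K = Σ(ρt)_known − 3.207 × (depth of known layers): K_A = 91.1252 − 3.207×32.72 = −13.80784; K_B = 31.339478 − 3.207×(0.9115 + 11.339) = −7.9478755.
Balance: K_A = K_B − x×(3.207 − 1.035), so x = (K_B − K_A)/(3.207 − 1.035) = 5.85996/2.172 = 2.7 km.

2.7 km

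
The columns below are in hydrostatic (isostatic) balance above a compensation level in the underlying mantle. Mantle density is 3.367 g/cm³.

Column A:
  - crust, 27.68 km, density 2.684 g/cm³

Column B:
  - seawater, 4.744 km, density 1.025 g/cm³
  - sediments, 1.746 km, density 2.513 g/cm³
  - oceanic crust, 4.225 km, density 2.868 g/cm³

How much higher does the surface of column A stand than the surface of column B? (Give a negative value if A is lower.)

For any compensation level in the mantle, the mantle terms cancel and isostasy reduces to e = (Σt_A − Σt_B) − (Σ(ρt)_A − Σ(ρt)_B) / ρ_m.
Σt_A = 27.68 km; Σt_B = 10.715 km; Σ(ρt)_A = 74.29312; Σ(ρt)_B = 21.367598 (in km·g/cm³).
e = (27.68 − 10.715) − (74.29312 − 21.367598) / 3.367 = 1.25 km.

1.25 km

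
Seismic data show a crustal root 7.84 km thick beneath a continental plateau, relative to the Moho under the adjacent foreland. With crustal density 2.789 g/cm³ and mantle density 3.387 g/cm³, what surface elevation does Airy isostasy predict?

1.68 km

Isostatic balance requires: ρ_c h = (ρ_m − ρ_c) r.
h = r (ρ_m − ρ_c) / ρ_c = 7.84 km × (3.387 − 2.789) / 2.789 = 1.68 km.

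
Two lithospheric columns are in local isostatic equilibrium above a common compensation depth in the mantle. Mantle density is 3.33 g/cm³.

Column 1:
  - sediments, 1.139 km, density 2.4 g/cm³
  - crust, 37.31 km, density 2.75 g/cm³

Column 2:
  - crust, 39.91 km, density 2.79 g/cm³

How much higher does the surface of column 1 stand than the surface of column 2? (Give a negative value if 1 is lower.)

For any compensation level in the mantle, the mantle terms cancel and isostasy reduces to e = (Σt_1 − Σt_2) − (Σ(ρt)_1 − Σ(ρt)_2) / ρ_m.
Σt_1 = 38.449 km; Σt_2 = 39.91 km; Σ(ρt)_1 = 105.3361; Σ(ρt)_2 = 111.3489 (in km·g/cm³).
e = (38.449 − 39.91) − (105.3361 − 111.3489) / 3.33 = 0.345 km.

0.345 km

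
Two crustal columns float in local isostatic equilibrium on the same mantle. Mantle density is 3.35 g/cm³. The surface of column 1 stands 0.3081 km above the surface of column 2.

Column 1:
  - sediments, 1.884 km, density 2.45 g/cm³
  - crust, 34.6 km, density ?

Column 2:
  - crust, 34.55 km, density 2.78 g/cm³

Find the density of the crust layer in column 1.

2.8 g/cm³

Take the compensation level at the base of the deeper column (depth z_c below the surface of column 1) and equate Σ ρ_i t_i down to z_c; mantle fills any gap and the z_c terms cancel.
Column 1: 1.884×2.45 + 34.6×ρ + (z_c − 36.484)×3.35
Column 2: 0.3081×0 + 34.55×2.78 + (z_c − 0.3081 − 34.55)×3.35
The z_c×3.35 term appears on both sides and cancels. Collect the known terms of each column as K = Σ(ρt)_known − 3.35 × (depth of known layers): K_1 = 4.6158 − 3.35×36.484 = −117.6056; K_2 = 96.049 − 3.35×(0.3081 + 34.55) = −20.725635.
Balance: K_1 + 34.6×ρ = K_2, so ρ = (K_2 − K_1)/34.6 = 96.88/34.6 = 2.8 g/cm³.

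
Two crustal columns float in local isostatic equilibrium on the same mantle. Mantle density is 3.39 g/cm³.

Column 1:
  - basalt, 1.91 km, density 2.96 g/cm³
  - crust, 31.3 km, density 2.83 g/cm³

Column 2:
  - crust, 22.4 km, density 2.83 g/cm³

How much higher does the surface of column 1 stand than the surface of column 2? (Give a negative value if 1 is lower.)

1.71 km

For any compensation level in the mantle, the mantle terms cancel and isostasy reduces to e = (Σt_1 − Σt_2) − (Σ(ρt)_1 − Σ(ρt)_2) / ρ_m.
Σt_1 = 33.21 km; Σt_2 = 22.4 km; Σ(ρt)_1 = 94.2326; Σ(ρt)_2 = 63.392 (in km·g/cm³).
e = (33.21 − 22.4) − (94.2326 − 63.392) / 3.39 = 1.71 km.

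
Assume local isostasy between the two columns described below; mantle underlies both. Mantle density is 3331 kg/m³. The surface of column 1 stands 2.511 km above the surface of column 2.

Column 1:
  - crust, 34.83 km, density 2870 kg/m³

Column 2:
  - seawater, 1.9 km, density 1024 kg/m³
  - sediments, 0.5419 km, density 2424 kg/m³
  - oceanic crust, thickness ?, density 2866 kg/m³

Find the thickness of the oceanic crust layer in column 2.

6.06 km

Take the compensation level at the base of the deeper column (depth z_c below the surface of column 1) and equate Σ ρ_i t_i down to z_c; mantle fills any gap and the z_c terms cancel.
Column 1: 34.83×2870 + (z_c − 34.83)×3331
Column 2: 2.511×0 + 1.9×1024 + 0.5419×2424 + x×2866 + (z_c − 2.511 − 2.4419 − x)×3331
The z_c×3331 term appears on both sides and cancels. Collect the known terms of each column as K = Σ(ρt)_known − 3331 × (depth of known layers): K_1 = 99962.1 − 3331×34.83 = −16056.63; K_2 = 3259.1656 − 3331×(2.511 + 2.4419) = −13238.9443.
Balance: K_1 = K_2 − x×(3331 − 2866), so x = (K_2 − K_1)/(3331 − 2866) = 2817.69/465 = 6.06 km.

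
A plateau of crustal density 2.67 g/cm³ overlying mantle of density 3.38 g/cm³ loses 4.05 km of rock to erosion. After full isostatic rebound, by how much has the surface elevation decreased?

0.851 km

Rebound u = e ρ_c/ρ_m = 4.05 km × 2.67/3.38 = 3.199 km.
Net surface drop = e − u = 4.05 km − 3.199 km = e (ρ_m − ρ_c)/ρ_m = 0.851 km.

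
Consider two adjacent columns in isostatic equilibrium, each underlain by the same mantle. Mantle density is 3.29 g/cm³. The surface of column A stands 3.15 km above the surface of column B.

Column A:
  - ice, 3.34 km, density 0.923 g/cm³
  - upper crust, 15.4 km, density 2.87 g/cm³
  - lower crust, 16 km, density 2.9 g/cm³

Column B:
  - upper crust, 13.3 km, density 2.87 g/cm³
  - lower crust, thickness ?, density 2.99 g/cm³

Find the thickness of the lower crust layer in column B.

Take the compensation level at the base of the deeper column (depth z_c below the surface of column A) and equate Σ ρ_i t_i down to z_c; mantle fills any gap and the z_c terms cancel.
Column A: 3.34×0.923 + 15.4×2.87 + 16×2.9 + (z_c − 34.74)×3.29
Column B: 3.15×0 + 13.3×2.87 + x×2.99 + (z_c − 3.15 − 13.3 − x)×3.29
The z_c×3.29 term appears on both sides and cancels. Collect the known terms of each column as K = Σ(ρt)_known − 3.29 × (depth of known layers): K_A = 93.68082 − 3.29×34.74 = −20.61378; K_B = 38.171 − 3.29×(3.15 + 13.3) = −15.9495.
Balance: K_A = K_B − x×(3.29 − 2.99), so x = (K_B − K_A)/(3.29 − 2.99) = 4.66428/0.3 = 15.5 km.

15.5 km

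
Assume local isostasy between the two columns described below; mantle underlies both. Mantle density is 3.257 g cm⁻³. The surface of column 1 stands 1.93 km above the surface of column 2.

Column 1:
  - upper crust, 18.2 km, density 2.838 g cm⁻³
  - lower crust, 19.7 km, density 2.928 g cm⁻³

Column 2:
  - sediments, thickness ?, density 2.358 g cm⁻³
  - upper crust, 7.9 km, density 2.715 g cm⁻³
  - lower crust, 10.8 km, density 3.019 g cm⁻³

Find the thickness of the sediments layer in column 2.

1.08 km

Take the compensation level at the base of the deeper column (depth z_c below the surface of column 1) and equate Σ ρ_i t_i down to z_c; mantle fills any gap and the z_c terms cancel.
Column 1: 18.2×2.838 + 19.7×2.928 + (z_c − 37.9)×3.257
Column 2: 1.93×0 + x×2.358 + 7.9×2.715 + 10.8×3.019 + (z_c − 1.93 − 18.7 − x)×3.257
The z_c×3.257 term appears on both sides and cancels. Collect the known terms of each column as K = Σ(ρt)_known − 3.257 × (depth of known layers): K_1 = 109.3332 − 3.257×37.9 = −14.1071; K_2 = 54.0537 − 3.257×(1.93 + 18.7) = −13.13821.
Balance: K_1 = K_2 − x×(3.257 − 2.358), so x = (K_2 − K_1)/(3.257 − 2.358) = 0.96889/0.899 = 1.08 km.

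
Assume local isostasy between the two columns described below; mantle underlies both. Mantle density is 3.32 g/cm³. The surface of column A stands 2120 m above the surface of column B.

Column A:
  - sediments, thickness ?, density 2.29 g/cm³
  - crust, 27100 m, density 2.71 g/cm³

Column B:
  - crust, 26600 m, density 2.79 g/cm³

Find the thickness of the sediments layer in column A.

Take the compensation level at the base of the deeper column (depth z_c below the surface of column A) and equate Σ ρ_i t_i down to z_c; mantle fills any gap and the z_c terms cancel.
Column A: x×2.29 + 27100×2.71 + (z_c − 27100 − x)×3.32
Column B: 2120×0 + 26600×2.79 + (z_c − 2120 − 26600)×3.32
The z_c×3.32 term appears on both sides and cancels. Collect the known terms of each column as K = Σ(ρt)_known − 3.32 × (depth of known layers): K_A = 73441 − 3.32×27100 = −16531; K_B = 74214 − 3.32×(2120 + 26600) = −21136.4.
Balance: K_A − x×(3.32 − 2.29) = K_B, so x = (K_A − K_B)/(3.32 − 2.29) = 4605.4/1.03 = 4470 m.

4470 m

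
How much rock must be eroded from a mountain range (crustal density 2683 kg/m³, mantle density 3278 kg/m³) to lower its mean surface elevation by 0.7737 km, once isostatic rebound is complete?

4.26 km

Net drop Δ = e − u = e − e ρ_c/ρ_m = e (ρ_m − ρ_c)/ρ_m.
e = Δ ρ_m/(ρ_m − ρ_c) = 0.7737 km × 3278/595 = 4.26 km.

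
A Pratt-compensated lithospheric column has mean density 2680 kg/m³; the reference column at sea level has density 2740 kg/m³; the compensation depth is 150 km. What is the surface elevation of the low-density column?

ρ_ref D = ρ (D + h) → h = D (ρ_ref − ρ)/ρ.
h = 150 km × (2740 − 2680)/2680 = 3.36 km.

3.36 km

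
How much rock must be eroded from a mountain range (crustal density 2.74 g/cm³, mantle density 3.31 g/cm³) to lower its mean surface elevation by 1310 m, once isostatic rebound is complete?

Net drop Δ = e − u = e − e ρ_c/ρ_m = e (ρ_m − ρ_c)/ρ_m.
e = Δ ρ_m/(ρ_m − ρ_c) = 1310 m × 3.31/0.57 = 7610 m.

7610 m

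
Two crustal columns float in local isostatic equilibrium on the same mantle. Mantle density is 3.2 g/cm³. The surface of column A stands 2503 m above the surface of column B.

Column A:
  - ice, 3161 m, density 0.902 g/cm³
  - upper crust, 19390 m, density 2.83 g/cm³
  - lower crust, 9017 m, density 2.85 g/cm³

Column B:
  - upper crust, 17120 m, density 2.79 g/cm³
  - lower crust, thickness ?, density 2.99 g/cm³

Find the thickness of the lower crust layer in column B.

12200 m

Take the compensation level at the base of the deeper column (depth z_c below the surface of column A) and equate Σ ρ_i t_i down to z_c; mantle fills any gap and the z_c terms cancel.
Column A: 3161×0.902 + 19390×2.83 + 9017×2.85 + (z_c − 31568)×3.2
Column B: 2503×0 + 17120×2.79 + x×2.99 + (z_c − 2503 − 17120 − x)×3.2
The z_c×3.2 term appears on both sides and cancels. Collect the known terms of each column as K = Σ(ρt)_known − 3.2 × (depth of known layers): K_A = 83423.372 − 3.2×31568 = −17594.228; K_B = 47764.8 − 3.2×(2503 + 17120) = −15028.8.
Balance: K_A = K_B − x×(3.2 − 2.99), so x = (K_B − K_A)/(3.2 − 2.99) = 2565.43/0.21 = 12200 m.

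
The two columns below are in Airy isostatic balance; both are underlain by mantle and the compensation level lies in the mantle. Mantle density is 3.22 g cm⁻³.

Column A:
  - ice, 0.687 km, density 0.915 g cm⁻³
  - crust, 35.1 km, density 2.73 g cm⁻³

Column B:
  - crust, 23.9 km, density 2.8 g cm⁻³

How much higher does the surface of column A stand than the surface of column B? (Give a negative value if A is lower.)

For any compensation level in the mantle, the mantle terms cancel and isostasy reduces to e = (Σt_A − Σt_B) − (Σ(ρt)_A − Σ(ρt)_B) / ρ_m.
Σt_A = 35.787 km; Σt_B = 23.9 km; Σ(ρt)_A = 96.451605; Σ(ρt)_B = 66.92 (in km·g cm⁻³).
e = (35.787 − 23.9) − (96.451605 − 66.92) / 3.22 = 2.72 km.

2.72 km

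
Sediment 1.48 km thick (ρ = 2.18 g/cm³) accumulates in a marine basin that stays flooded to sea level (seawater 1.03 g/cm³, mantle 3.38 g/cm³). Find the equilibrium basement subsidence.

Submarine loading: the sediment displaces seawater, and the subsidence is in turn flooded, so s (ρ_m − ρ_w) = t (ρ_sed − ρ_w).
s = 1.48 km × (2.18 − 1.03) / (3.38 − 1.03) = 0.724 km.

0.724 km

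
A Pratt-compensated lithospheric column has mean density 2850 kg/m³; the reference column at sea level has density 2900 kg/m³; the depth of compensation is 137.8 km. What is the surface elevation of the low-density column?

ρ_ref D = ρ (D + h) → h = D (ρ_ref − ρ)/ρ.
h = 137.8 km × (2900 − 2850)/2850 = 2.42 km.

2.42 km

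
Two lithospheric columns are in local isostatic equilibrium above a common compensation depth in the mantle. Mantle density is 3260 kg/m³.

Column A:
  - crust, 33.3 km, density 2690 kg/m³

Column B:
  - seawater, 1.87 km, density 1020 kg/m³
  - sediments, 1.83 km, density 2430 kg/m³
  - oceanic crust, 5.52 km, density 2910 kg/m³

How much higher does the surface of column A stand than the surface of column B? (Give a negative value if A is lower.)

3.48 km

For any compensation level in the mantle, the mantle terms cancel and isostasy reduces to e = (Σt_A − Σt_B) − (Σ(ρt)_A − Σ(ρt)_B) / ρ_m.
Σt_A = 33.3 km; Σt_B = 9.22 km; Σ(ρt)_A = 89577; Σ(ρt)_B = 22417.5 (in km·kg/m³).
e = (33.3 − 9.22) − (89577 − 22417.5) / 3260 = 3.48 km.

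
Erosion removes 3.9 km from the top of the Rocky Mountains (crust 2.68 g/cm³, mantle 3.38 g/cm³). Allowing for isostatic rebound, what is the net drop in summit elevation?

Rebound u = e ρ_c/ρ_m = 3.9 km × 2.68/3.38 = 3.092 km.
Net surface drop = e − u = 3.9 km − 3.092 km = e (ρ_m − ρ_c)/ρ_m = 0.808 km.

0.808 km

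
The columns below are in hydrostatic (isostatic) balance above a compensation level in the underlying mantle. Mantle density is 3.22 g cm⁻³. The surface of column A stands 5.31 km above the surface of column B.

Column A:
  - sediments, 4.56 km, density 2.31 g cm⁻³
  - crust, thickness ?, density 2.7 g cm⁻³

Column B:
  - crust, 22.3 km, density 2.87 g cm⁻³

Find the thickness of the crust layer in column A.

39.9 km

Take the compensation level at the base of the deeper column (depth z_c below the surface of column A) and equate Σ ρ_i t_i down to z_c; mantle fills any gap and the z_c terms cancel.
Column A: 4.56×2.31 + x×2.7 + (z_c − 4.56 − x)×3.22
Column B: 5.31×0 + 22.3×2.87 + (z_c − 5.31 − 22.3)×3.22
The z_c×3.22 term appears on both sides and cancels. Collect the known terms of each column as K = Σ(ρt)_known − 3.22 × (depth of known layers): K_A = 10.5336 − 3.22×4.56 = −4.1496; K_B = 64.001 − 3.22×(5.31 + 22.3) = −24.9032.
Balance: K_A − x×(3.22 − 2.7) = K_B, so x = (K_A − K_B)/(3.22 − 2.7) = 20.7536/0.52 = 39.9 km.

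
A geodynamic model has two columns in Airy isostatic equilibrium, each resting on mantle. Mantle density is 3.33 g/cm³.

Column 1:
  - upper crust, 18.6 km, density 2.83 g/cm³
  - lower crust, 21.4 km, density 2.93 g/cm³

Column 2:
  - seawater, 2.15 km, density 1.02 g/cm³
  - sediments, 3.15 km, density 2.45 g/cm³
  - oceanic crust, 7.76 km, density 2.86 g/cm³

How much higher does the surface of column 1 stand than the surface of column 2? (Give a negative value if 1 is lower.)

For any compensation level in the mantle, the mantle terms cancel and isostasy reduces to e = (Σt_1 − Σt_2) − (Σ(ρt)_1 − Σ(ρt)_2) / ρ_m.
Σt_1 = 40 km; Σt_2 = 13.06 km; Σ(ρt)_1 = 115.34; Σ(ρt)_2 = 32.1041 (in km·g/cm³).
e = (40 − 13.06) − (115.34 − 32.1041) / 3.33 = 1.94 km.

1.94 km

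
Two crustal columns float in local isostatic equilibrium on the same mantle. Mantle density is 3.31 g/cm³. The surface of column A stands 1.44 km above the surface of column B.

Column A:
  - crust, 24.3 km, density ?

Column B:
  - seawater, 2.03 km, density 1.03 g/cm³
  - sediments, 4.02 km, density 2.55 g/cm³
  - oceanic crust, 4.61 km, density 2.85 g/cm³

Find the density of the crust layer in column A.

Take the compensation level at the base of the deeper column (depth z_c below the surface of column A) and equate Σ ρ_i t_i down to z_c; mantle fills any gap and the z_c terms cancel.
Column A: 24.3×ρ + (z_c − 24.3)×3.31
Column B: 1.44×0 + 2.03×1.03 + 4.02×2.55 + 4.61×2.85 + (z_c − 1.44 − 10.66)×3.31
The z_c×3.31 term appears on both sides and cancels. Collect the known terms of each column as K = Σ(ρt)_known − 3.31 × (depth of known layers): K_A = 0 − 3.31×24.3 = −80.433; K_B = 25.4804 − 3.31×(1.44 + 10.66) = −14.5706.
Balance: K_A + 24.3×ρ = K_B, so ρ = (K_B − K_A)/24.3 = 65.8624/24.3 = 2.71 g/cm³.

2.71 g/cm³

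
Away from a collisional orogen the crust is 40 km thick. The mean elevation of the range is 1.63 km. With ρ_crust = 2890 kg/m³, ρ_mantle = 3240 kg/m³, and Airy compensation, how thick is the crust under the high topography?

Root depth r = h ρ_c / (ρ_m − ρ_c) = 1.63 km × 2890 / 350 = 13.46 km.
Total thickness = T + h + r = 40 km + 1.63 km + 13.46 km = 55.1 km.

55.1 km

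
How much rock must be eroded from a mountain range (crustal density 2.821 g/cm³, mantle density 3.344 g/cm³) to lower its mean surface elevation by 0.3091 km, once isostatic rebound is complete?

Net drop Δ = e − u = e − e ρ_c/ρ_m = e (ρ_m − ρ_c)/ρ_m.
e = Δ ρ_m/(ρ_m − ρ_c) = 0.3091 km × 3.344/0.523 = 1.98 km.

1.98 km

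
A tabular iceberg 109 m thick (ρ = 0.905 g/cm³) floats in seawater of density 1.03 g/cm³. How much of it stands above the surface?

13.2 m

Floating equilibrium: submerged depth d = t ρ_obj/ρ_fluid = 109 m × 0.905/1.03 = 95.77 m.
Freeboard = t − d = 109 m − 95.77 m = 13.2 m.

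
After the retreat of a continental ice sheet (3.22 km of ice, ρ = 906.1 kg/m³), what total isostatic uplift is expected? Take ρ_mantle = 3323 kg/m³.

Removing the load lets mantle flow back in; uplift u satisfies ρ_ice t = ρ_m u.
u = t ρ_ice/ρ_m = 3.22 km × 906.1/3323 = 0.878 km.

0.878 km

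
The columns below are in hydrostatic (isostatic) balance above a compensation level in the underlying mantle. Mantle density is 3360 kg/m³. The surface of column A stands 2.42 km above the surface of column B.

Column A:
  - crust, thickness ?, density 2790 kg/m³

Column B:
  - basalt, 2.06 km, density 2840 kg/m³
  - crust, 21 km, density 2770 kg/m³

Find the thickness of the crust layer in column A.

Take the compensation level at the base of the deeper column (depth z_c below the surface of column A) and equate Σ ρ_i t_i down to z_c; mantle fills any gap and the z_c terms cancel.
Column A: x×2790 + (z_c − 0 − x)×3360
Column B: 2.42×0 + 2.06×2840 + 21×2770 + (z_c − 2.42 − 23.06)×3360
The z_c×3360 term appears on both sides and cancels. Collect the known terms of each column as K = Σ(ρt)_known − 3360 × (depth of known layers): K_A = 0 − 3360×0 = 0; K_B = 64020.4 − 3360×(2.42 + 23.06) = −21592.4.
Balance: K_A − x×(3360 − 2790) = K_B, so x = (K_A − K_B)/(3360 − 2790) = 21592.4/570 = 37.9 km.

37.9 km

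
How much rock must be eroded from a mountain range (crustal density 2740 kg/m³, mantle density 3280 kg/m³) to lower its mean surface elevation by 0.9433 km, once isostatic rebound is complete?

5.73 km

Net drop Δ = e − u = e − e ρ_c/ρ_m = e (ρ_m − ρ_c)/ρ_m.
e = Δ ρ_m/(ρ_m − ρ_c) = 0.9433 km × 3280/540 = 5.73 km.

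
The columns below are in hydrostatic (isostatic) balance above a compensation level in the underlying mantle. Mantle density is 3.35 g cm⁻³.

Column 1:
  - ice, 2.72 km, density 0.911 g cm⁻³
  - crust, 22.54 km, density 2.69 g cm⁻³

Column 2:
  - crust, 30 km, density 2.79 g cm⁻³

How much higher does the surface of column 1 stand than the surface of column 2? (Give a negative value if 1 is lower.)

For any compensation level in the mantle, the mantle terms cancel and isostasy reduces to e = (Σt_1 − Σt_2) − (Σ(ρt)_1 − Σ(ρt)_2) / ρ_m.
Σt_1 = 25.26 km; Σt_2 = 30 km; Σ(ρt)_1 = 63.11052; Σ(ρt)_2 = 83.7 (in km·g cm⁻³).
e = (25.26 − 30) − (63.11052 − 83.7) / 3.35 = 1.41 km.

1.41 km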